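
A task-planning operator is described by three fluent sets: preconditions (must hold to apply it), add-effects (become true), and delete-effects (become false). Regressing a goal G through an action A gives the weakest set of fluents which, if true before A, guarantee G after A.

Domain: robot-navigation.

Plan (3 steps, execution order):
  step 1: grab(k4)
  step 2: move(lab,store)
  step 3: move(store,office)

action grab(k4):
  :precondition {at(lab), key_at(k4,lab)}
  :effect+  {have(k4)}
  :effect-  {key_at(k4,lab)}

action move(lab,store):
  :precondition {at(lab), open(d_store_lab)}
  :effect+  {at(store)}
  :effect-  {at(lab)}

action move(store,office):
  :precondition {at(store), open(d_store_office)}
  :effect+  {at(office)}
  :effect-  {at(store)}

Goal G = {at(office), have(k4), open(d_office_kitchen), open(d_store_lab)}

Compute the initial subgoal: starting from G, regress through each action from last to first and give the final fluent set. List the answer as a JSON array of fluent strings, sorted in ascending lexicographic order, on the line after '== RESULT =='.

Work backward from the goal:
  through step 3 (move(store,office)): drop {at(office)}, keep {have(k4), open(d_office_kitchen), open(d_store_lab)}, require {at(store), open(d_store_office)}
    → {at(store), have(k4), open(d_office_kitchen), open(d_store_lab), open(d_store_office)}
  through step 2 (move(lab,store)): drop {at(store)}, keep {have(k4), open(d_office_kitchen), open(d_store_lab), open(d_store_office)}, require {at(lab), open(d_store_lab)}
    → {at(lab), have(k4), open(d_office_kitchen), open(d_store_lab), open(d_store_office)}
  through step 1 (grab(k4)): drop {have(k4)}, keep {at(lab), open(d_office_kitchen), open(d_store_lab), open(d_store_office)}, require {at(lab), key_at(k4,lab)}
    → {at(lab), key_at(k4,lab), open(d_office_kitchen), open(d_store_lab), open(d_store_office)}

== RESULT ==
["at(lab)", "key_at(k4,lab)", "open(d_office_kitchen)", "open(d_store_lab)", "open(d_store_office)"]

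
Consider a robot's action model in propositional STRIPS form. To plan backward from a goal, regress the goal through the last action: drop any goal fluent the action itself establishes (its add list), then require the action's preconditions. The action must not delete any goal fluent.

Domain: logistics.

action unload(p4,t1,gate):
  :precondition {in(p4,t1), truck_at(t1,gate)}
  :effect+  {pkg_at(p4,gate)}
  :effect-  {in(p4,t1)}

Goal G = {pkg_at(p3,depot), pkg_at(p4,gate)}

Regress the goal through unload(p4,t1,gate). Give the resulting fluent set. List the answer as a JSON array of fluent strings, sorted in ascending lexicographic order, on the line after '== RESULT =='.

Compute (G \ add) ∪ pre:
  G ∩ del = {}  (empty — regression defined)
  G \ add = {pkg_at(p3,depot), pkg_at(p4,gate)} \ {pkg_at(p4,gate)} = {pkg_at(p3,depot)}
  ∪ pre   = {pkg_at(p3,depot)} ∪ {in(p4,t1), truck_at(t1,gate)}
          = {in(p4,t1), pkg_at(p3,depot), truck_at(t1,gate)}

== RESULT ==
["in(p4,t1)", "pkg_at(p3,depot)", "truck_at(t1,gate)"]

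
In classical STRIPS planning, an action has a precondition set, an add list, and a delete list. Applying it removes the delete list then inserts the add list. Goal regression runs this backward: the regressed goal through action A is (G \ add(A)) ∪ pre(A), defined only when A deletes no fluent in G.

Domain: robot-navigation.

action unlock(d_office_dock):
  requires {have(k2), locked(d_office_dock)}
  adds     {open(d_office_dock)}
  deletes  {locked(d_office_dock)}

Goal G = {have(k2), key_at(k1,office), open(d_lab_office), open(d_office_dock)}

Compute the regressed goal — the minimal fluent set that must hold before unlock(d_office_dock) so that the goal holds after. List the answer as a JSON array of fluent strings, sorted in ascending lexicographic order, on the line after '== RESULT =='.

Compute (G \ add) ∪ pre:
  G ∩ del = {}  (empty — regression defined)
  G \ add = {have(k2), key_at(k1,office), open(d_lab_office), open(d_office_dock)} \ {open(d_office_dock)} = {have(k2), key_at(k1,office), open(d_lab_office)}
  ∪ pre   = {have(k2), key_at(k1,office), open(d_lab_office)} ∪ {have(k2), locked(d_office_dock)}
          = {have(k2), key_at(k1,office), locked(d_office_dock), open(d_lab_office)}

== RESULT ==
["have(k2)", "key_at(k1,office)", "locked(d_office_dock)", "open(d_lab_office)"]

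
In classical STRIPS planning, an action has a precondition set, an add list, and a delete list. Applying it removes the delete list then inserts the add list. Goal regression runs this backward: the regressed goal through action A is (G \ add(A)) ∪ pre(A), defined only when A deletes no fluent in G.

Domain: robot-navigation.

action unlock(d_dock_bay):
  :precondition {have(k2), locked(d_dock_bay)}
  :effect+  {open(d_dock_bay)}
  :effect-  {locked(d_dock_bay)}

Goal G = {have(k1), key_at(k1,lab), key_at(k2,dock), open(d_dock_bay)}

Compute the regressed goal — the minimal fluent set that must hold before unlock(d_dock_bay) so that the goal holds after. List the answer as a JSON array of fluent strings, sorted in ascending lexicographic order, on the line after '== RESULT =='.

Compute (G \ add) ∪ pre:
  G ∩ del = {}  (empty — regression defined)
  G \ add = {have(k1), key_at(k1,lab), key_at(k2,dock), open(d_dock_bay)} \ {open(d_dock_bay)} = {have(k1), key_at(k1,lab), key_at(k2,dock)}
  ∪ pre   = {have(k1), key_at(k1,lab), key_at(k2,dock)} ∪ {have(k2), locked(d_dock_bay)}
          = {have(k1), have(k2), key_at(k1,lab), key_at(k2,dock), locked(d_dock_bay)}

== RESULT ==
["have(k1)", "have(k2)", "key_at(k1,lab)", "key_at(k2,dock)", "locked(d_dock_bay)"]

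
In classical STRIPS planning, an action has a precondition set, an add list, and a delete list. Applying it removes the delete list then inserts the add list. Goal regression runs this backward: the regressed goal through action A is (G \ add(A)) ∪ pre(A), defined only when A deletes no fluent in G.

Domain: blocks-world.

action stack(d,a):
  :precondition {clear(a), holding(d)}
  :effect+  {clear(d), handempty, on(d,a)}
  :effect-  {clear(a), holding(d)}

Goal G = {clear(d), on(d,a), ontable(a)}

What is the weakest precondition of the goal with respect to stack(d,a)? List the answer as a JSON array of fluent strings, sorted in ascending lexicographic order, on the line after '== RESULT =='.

Regress:
  G ∩ del = {}  (empty — regression defined)
  G \ add = {clear(d), on(d,a), ontable(a)} \ {clear(d), handempty, on(d,a)} = {ontable(a)}
  ∪ pre   = {ontable(a)} ∪ {clear(a), holding(d)}
          = {clear(a), holding(d), ontable(a)}

== RESULT ==
["clear(a)", "holding(d)", "ontable(a)"]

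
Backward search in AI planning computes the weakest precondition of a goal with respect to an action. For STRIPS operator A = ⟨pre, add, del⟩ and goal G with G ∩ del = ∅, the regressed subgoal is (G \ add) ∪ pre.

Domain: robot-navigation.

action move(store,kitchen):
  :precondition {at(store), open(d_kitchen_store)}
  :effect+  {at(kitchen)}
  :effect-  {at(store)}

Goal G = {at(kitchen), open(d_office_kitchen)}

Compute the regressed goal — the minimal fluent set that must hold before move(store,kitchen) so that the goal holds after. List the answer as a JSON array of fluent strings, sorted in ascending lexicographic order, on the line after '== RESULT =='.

Regress:
  G ∩ del = {}  (empty — regression defined)
  G \ add = {at(kitchen), open(d_office_kitchen)} \ {at(kitchen)} = {open(d_office_kitchen)}
  ∪ pre   = {open(d_office_kitchen)} ∪ {at(store), open(d_kitchen_store)}
          = {at(store), open(d_kitchen_store), open(d_office_kitchen)}

== RESULT ==
["at(store)", "open(d_kitchen_store)", "open(d_office_kitchen)"]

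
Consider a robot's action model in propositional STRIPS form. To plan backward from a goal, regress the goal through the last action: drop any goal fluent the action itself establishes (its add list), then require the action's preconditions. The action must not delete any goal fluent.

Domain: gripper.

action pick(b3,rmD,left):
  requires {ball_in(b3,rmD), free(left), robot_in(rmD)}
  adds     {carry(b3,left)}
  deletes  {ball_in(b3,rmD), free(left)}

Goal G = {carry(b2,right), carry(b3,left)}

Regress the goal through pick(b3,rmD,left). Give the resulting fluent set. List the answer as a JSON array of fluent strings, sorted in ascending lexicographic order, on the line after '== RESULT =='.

Regress:
  G ∩ del = {}  (empty — regression defined)
  G \ add = {carry(b2,right), carry(b3,left)} \ {carry(b3,left)} = {carry(b2,right)}
  ∪ pre   = {carry(b2,right)} ∪ {ball_in(b3,rmD), free(left), robot_in(rmD)}
          = {ball_in(b3,rmD), carry(b2,right), free(left), robot_in(rmD)}

== RESULT ==
["ball_in(b3,rmD)", "carry(b2,right)", "free(left)", "robot_in(rmD)"]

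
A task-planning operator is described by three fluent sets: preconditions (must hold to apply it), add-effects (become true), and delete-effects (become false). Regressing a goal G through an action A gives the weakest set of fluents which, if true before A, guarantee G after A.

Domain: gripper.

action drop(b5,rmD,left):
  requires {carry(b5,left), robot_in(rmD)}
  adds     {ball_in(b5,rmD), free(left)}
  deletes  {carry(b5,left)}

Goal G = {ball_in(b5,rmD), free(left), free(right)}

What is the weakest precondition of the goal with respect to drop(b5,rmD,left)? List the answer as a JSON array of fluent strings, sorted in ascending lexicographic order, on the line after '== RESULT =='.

Regress:
  G ∩ del = {}  (empty — regression defined)
  G \ add = {ball_in(b5,rmD), free(left), free(right)} \ {ball_in(b5,rmD), free(left)} = {free(right)}
  ∪ pre   = {free(right)} ∪ {carry(b5,left), robot_in(rmD)}
          = {carry(b5,left), free(right), robot_in(rmD)}

== RESULT ==
["carry(b5,left)", "free(right)", "robot_in(rmD)"]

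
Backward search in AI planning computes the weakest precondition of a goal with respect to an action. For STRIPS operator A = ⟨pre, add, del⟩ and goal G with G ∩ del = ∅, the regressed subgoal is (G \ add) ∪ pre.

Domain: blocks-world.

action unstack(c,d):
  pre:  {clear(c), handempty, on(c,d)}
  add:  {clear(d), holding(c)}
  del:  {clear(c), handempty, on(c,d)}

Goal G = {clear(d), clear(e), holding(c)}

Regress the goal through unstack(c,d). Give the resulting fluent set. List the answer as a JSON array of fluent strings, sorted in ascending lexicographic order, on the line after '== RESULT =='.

Compute (G \ add) ∪ pre:
  G ∩ del = {}  (empty — regression defined)
  G \ add = {clear(d), clear(e), holding(c)} \ {clear(d), holding(c)} = {clear(e)}
  ∪ pre   = {clear(e)} ∪ {clear(c), handempty, on(c,d)}
          = {clear(c), clear(e), handempty, on(c,d)}

== RESULT ==
["clear(c)", "clear(e)", "handempty", "on(c,d)"]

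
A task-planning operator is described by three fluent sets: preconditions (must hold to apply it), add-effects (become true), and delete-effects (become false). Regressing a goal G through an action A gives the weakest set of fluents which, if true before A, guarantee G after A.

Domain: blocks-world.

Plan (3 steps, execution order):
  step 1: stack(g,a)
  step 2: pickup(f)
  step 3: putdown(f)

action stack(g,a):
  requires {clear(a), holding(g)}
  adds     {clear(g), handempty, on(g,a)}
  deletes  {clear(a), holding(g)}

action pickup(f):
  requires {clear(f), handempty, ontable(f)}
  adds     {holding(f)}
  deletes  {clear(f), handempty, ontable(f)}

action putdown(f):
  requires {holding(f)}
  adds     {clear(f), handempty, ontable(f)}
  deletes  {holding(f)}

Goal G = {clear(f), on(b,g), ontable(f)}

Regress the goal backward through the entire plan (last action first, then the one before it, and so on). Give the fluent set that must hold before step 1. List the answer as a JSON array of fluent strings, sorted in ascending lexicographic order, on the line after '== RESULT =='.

Work backward from the goal:
  through step 3 (putdown(f)): drop {clear(f), ontable(f)}, keep {on(b,g)}, require {holding(f)}
    → {holding(f), on(b,g)}
  through step 2 (pickup(f)): drop {holding(f)}, keep {on(b,g)}, require {clear(f), handempty, ontable(f)}
    → {clear(f), handempty, on(b,g), ontable(f)}
  through step 1 (stack(g,a)): drop {handempty}, keep {clear(f), on(b,g), ontable(f)}, require {clear(a), holding(g)}
    → {clear(a), clear(f), holding(g), on(b,g), ontable(f)}

== RESULT ==
["clear(a)", "clear(f)", "holding(g)", "on(b,g)", "ontable(f)"]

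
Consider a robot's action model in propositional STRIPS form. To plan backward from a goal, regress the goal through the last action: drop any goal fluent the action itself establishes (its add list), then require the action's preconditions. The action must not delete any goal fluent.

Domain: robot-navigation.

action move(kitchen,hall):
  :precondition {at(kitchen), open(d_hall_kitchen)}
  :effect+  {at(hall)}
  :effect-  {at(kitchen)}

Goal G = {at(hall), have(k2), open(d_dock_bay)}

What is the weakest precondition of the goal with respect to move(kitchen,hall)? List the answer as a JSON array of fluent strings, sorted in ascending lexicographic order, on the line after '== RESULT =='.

Compute (G \ add) ∪ pre:
  G ∩ del = {}  (empty — regression defined)
  G \ add = {at(hall), have(k2), open(d_dock_bay)} \ {at(hall)} = {have(k2), open(d_dock_bay)}
  ∪ pre   = {have(k2), open(d_dock_bay)} ∪ {at(kitchen), open(d_hall_kitchen)}
          = {at(kitchen), have(k2), open(d_dock_bay), open(d_hall_kitchen)}

== RESULT ==
["at(kitchen)", "have(k2)", "open(d_dock_bay)", "open(d_hall_kitchen)"]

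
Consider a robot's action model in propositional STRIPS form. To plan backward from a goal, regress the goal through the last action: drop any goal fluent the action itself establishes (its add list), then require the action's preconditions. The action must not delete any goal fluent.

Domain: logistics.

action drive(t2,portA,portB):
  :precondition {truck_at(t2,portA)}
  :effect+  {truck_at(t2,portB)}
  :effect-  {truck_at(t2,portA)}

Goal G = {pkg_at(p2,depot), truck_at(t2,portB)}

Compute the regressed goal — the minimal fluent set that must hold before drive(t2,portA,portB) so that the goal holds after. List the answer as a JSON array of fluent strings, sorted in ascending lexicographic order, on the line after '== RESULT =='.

Regress:
  G ∩ del = {}  (empty — regression defined)
  G \ add = {pkg_at(p2,depot), truck_at(t2,portB)} \ {truck_at(t2,portB)} = {pkg_at(p2,depot)}
  ∪ pre   = {pkg_at(p2,depot)} ∪ {truck_at(t2,portA)}
          = {pkg_at(p2,depot), truck_at(t2,portA)}

== RESULT ==
["pkg_at(p2,depot)", "truck_at(t2,portA)"]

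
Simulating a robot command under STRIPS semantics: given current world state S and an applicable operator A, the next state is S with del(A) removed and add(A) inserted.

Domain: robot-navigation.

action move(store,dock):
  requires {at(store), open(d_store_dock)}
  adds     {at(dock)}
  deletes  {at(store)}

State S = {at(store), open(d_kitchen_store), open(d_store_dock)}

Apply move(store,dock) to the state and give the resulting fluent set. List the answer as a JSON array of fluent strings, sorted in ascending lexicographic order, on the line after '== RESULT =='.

Progress:
  pre ⊆ S: {at(store), open(d_store_dock)} ⊆ S  — applicable
  S \ del = {open(d_kitchen_store), open(d_store_dock)}
  ∪ add   = {at(dock), open(d_kitchen_store), open(d_store_dock)}

== RESULT ==
["at(dock)", "open(d_kitchen_store)", "open(d_store_dock)"]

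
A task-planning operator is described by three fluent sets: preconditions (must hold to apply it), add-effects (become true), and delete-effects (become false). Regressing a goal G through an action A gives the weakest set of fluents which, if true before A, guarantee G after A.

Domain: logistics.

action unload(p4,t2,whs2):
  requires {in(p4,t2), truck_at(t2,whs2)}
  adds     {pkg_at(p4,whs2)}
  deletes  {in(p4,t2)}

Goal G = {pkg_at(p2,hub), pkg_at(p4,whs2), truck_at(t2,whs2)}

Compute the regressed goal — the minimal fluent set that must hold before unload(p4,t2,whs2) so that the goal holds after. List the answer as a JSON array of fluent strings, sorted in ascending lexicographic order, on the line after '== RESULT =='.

Regress:
  G ∩ del = {}  (empty — regression defined)
  G \ add = {pkg_at(p2,hub), pkg_at(p4,whs2), truck_at(t2,whs2)} \ {pkg_at(p4,whs2)} = {pkg_at(p2,hub), truck_at(t2,whs2)}
  ∪ pre   = {pkg_at(p2,hub), truck_at(t2,whs2)} ∪ {in(p4,t2), truck_at(t2,whs2)}
          = {in(p4,t2), pkg_at(p2,hub), truck_at(t2,whs2)}

== RESULT ==
["in(p4,t2)", "pkg_at(p2,hub)", "truck_at(t2,whs2)"]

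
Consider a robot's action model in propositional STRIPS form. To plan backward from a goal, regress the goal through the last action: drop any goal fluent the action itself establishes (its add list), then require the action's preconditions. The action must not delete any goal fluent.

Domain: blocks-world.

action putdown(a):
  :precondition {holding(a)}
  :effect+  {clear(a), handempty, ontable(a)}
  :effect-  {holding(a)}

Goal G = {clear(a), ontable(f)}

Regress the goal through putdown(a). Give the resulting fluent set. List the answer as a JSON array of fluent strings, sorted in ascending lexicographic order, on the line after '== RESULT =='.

Regress:
  G ∩ del = {}  (empty — regression defined)
  G \ add = {clear(a), ontable(f)} \ {clear(a), handempty, ontable(a)} = {ontable(f)}
  ∪ pre   = {ontable(f)} ∪ {holding(a)}
          = {holding(a), ontable(f)}

== RESULT ==
["holding(a)", "ontable(f)"]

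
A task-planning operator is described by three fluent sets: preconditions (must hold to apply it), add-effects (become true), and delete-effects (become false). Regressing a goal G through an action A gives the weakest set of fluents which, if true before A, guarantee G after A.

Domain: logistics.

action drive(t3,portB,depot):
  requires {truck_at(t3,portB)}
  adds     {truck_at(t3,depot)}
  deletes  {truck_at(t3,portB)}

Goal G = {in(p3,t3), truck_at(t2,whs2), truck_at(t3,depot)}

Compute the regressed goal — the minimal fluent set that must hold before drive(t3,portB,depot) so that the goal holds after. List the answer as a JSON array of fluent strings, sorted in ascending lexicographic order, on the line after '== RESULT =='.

Regress:
  G ∩ del = {}  (empty — regression defined)
  G \ add = {in(p3,t3), truck_at(t2,whs2), truck_at(t3,depot)} \ {truck_at(t3,depot)} = {in(p3,t3), truck_at(t2,whs2)}
  ∪ pre   = {in(p3,t3), truck_at(t2,whs2)} ∪ {truck_at(t3,portB)}
          = {in(p3,t3), truck_at(t2,whs2), truck_at(t3,portB)}

== RESULT ==
["in(p3,t3)", "truck_at(t2,whs2)", "truck_at(t3,portB)"]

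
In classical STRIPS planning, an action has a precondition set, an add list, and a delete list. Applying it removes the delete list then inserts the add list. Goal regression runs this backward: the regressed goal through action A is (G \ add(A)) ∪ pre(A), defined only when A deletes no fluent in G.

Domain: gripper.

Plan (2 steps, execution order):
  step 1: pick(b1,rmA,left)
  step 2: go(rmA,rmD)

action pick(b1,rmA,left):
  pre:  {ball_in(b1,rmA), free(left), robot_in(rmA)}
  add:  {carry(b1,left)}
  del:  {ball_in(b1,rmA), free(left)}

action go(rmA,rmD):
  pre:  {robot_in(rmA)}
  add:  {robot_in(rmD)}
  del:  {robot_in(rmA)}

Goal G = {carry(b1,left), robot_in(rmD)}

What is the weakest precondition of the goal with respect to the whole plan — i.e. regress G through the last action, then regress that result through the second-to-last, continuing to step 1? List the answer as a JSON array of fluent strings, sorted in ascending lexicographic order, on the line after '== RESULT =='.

Regress step by step:
  through step 2 (go(rmA,rmD)): drop {robot_in(rmD)}, keep {carry(b1,left)}, require {robot_in(rmA)}
    → {carry(b1,left), robot_in(rmA)}
  through step 1 (pick(b1,rmA,left)): drop {carry(b1,left)}, keep {robot_in(rmA)}, require {ball_in(b1,rmA), free(left), robot_in(rmA)}
    → {ball_in(b1,rmA), free(left), robot_in(rmA)}

== RESULT ==
["ball_in(b1,rmA)", "free(left)", "robot_in(rmA)"]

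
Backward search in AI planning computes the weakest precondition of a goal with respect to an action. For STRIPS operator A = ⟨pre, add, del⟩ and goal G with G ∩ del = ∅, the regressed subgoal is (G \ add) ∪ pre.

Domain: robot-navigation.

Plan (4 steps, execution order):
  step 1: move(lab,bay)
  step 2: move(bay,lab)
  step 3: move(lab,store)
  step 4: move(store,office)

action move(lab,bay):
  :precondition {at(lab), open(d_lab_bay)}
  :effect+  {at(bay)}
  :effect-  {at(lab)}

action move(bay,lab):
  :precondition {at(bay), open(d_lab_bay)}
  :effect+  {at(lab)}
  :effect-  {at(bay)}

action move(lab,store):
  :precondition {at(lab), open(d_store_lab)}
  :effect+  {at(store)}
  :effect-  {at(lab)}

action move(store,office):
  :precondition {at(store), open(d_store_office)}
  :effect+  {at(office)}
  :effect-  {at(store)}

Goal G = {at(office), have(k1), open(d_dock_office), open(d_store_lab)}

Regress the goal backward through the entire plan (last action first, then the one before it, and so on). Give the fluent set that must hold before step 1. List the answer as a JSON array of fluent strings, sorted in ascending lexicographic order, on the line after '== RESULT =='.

Regress step by step:
  through step 4 (move(store,office)): drop {at(office)}, keep {have(k1), open(d_dock_office), open(d_store_lab)}, require {at(store), open(d_store_office)}
    → {at(store), have(k1), open(d_dock_office), open(d_store_lab), open(d_store_office)}
  through step 3 (move(lab,store)): drop {at(store)}, keep {have(k1), open(d_dock_office), open(d_store_lab), open(d_store_office)}, require {at(lab), open(d_store_lab)}
    → {at(lab), have(k1), open(d_dock_office), open(d_store_lab), open(d_store_office)}
  through step 2 (move(bay,lab)): drop {at(lab)}, keep {have(k1), open(d_dock_office), open(d_store_lab), open(d_store_office)}, require {at(bay), open(d_lab_bay)}
    → {at(bay), have(k1), open(d_dock_office), open(d_lab_bay), open(d_store_lab), open(d_store_office)}
  through step 1 (move(lab,bay)): drop {at(bay)}, keep {have(k1), open(d_dock_office), open(d_lab_bay), open(d_store_lab), open(d_store_office)}, require {at(lab), open(d_lab_bay)}
    → {at(lab), have(k1), open(d_dock_office), open(d_lab_bay), open(d_store_lab), open(d_store_office)}

== RESULT ==
["at(lab)", "have(k1)", "open(d_dock_office)", "open(d_lab_bay)", "open(d_store_lab)", "open(d_store_office)"]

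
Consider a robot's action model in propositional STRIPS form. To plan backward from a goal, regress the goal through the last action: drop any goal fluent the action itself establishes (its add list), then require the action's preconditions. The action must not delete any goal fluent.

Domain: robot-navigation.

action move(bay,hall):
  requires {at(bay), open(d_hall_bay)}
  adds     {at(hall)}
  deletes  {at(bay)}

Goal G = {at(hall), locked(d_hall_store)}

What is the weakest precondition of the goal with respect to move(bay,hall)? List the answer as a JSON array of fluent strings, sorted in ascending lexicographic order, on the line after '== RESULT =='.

Regress:
  G ∩ del = {}  (empty — regression defined)
  G \ add = {at(hall), locked(d_hall_store)} \ {at(hall)} = {locked(d_hall_store)}
  ∪ pre   = {locked(d_hall_store)} ∪ {at(bay), open(d_hall_bay)}
          = {at(bay), locked(d_hall_store), open(d_hall_bay)}

== RESULT ==
["at(bay)", "locked(d_hall_store)", "open(d_hall_bay)"]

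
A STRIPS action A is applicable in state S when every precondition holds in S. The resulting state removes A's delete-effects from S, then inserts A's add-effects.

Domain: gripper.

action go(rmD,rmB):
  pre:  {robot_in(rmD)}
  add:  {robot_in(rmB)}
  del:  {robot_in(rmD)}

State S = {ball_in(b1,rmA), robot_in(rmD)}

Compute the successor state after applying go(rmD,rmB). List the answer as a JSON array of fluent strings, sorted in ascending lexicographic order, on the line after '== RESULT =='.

Compute (S \ del) ∪ add:
  pre ⊆ S: {robot_in(rmD)} ⊆ S  — applicable
  S \ del = {ball_in(b1,rmA)}
  ∪ add   = {ball_in(b1,rmA), robot_in(rmB)}

== RESULT ==
["ball_in(b1,rmA)", "robot_in(rmB)"]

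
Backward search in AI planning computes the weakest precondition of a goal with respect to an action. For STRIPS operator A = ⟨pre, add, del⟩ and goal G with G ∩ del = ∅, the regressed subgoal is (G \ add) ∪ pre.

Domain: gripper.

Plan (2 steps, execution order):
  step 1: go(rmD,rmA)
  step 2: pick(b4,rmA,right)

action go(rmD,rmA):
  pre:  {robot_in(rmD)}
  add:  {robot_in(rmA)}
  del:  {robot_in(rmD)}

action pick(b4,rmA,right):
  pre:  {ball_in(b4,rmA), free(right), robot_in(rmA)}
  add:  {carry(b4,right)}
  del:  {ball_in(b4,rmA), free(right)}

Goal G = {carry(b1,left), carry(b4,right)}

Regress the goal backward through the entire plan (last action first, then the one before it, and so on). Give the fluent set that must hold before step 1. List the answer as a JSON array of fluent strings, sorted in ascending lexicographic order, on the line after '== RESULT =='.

Regress step by step:
  through step 2 (pick(b4,rmA,right)): drop {carry(b4,right)}, keep {carry(b1,left)}, require {ball_in(b4,rmA), free(right), robot_in(rmA)}
    → {ball_in(b4,rmA), carry(b1,left), free(right), robot_in(rmA)}
  through step 1 (go(rmD,rmA)): drop {robot_in(rmA)}, keep {ball_in(b4,rmA), carry(b1,left), free(right)}, require {robot_in(rmD)}
    → {ball_in(b4,rmA), carry(b1,left), free(right), robot_in(rmD)}

== RESULT ==
["ball_in(b4,rmA)", "carry(b1,left)", "free(right)", "robot_in(rmD)"]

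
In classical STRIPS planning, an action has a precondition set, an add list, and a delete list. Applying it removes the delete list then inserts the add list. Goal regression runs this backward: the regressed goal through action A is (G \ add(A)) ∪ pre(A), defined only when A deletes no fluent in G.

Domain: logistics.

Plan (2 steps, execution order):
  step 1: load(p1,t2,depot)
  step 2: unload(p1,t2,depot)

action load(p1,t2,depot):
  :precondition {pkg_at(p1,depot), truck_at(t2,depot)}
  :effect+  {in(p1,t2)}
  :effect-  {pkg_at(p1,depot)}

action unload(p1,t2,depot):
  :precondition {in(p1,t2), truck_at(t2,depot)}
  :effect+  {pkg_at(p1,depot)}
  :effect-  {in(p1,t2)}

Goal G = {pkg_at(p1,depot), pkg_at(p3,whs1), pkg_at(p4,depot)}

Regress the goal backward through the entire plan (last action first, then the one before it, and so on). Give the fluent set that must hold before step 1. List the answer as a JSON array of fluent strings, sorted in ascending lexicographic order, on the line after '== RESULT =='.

Regress step by step:
  through step 2 (unload(p1,t2,depot)): drop {pkg_at(p1,depot)}, keep {pkg_at(p3,whs1), pkg_at(p4,depot)}, require {in(p1,t2), truck_at(t2,depot)}
    → {in(p1,t2), pkg_at(p3,whs1), pkg_at(p4,depot), truck_at(t2,depot)}
  through step 1 (load(p1,t2,depot)): drop {in(p1,t2)}, keep {pkg_at(p3,whs1), pkg_at(p4,depot), truck_at(t2,depot)}, require {pkg_at(p1,depot), truck_at(t2,depot)}
    → {pkg_at(p1,depot), pkg_at(p3,whs1), pkg_at(p4,depot), truck_at(t2,depot)}

== RESULT ==
["pkg_at(p1,depot)", "pkg_at(p3,whs1)", "pkg_at(p4,depot)", "truck_at(t2,depot)"]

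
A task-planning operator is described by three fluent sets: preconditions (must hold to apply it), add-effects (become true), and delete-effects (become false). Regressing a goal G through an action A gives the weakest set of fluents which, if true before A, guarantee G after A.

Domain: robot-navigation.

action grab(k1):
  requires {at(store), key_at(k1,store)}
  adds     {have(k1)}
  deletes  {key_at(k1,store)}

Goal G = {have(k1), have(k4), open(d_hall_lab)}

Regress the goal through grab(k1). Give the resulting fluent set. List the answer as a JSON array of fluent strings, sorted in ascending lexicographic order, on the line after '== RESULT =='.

Compute (G \ add) ∪ pre:
  G ∩ del = {}  (empty — regression defined)
  G \ add = {have(k1), have(k4), open(d_hall_lab)} \ {have(k1)} = {have(k4), open(d_hall_lab)}
  ∪ pre   = {have(k4), open(d_hall_lab)} ∪ {at(store), key_at(k1,store)}
          = {at(store), have(k4), key_at(k1,store), open(d_hall_lab)}

== RESULT ==
["at(store)", "have(k4)", "key_at(k1,store)", "open(d_hall_lab)"]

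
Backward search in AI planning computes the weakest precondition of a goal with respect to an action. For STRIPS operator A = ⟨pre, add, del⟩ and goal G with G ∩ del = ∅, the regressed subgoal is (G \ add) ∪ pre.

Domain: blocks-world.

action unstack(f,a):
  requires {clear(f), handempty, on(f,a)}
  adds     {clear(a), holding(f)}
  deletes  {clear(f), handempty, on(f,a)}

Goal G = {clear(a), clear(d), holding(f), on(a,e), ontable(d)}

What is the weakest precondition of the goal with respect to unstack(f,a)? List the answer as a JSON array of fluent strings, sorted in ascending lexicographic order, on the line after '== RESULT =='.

Regress:
  G ∩ del = {}  (empty — regression defined)
  G \ add = {clear(a), clear(d), holding(f), on(a,e), ontable(d)} \ {clear(a), holding(f)} = {clear(d), on(a,e), ontable(d)}
  ∪ pre   = {clear(d), on(a,e), ontable(d)} ∪ {clear(f), handempty, on(f,a)}
          = {clear(d), clear(f), handempty, on(a,e), on(f,a), ontable(d)}

== RESULT ==
["clear(d)", "clear(f)", "handempty", "on(a,e)", "on(f,a)", "ontable(d)"]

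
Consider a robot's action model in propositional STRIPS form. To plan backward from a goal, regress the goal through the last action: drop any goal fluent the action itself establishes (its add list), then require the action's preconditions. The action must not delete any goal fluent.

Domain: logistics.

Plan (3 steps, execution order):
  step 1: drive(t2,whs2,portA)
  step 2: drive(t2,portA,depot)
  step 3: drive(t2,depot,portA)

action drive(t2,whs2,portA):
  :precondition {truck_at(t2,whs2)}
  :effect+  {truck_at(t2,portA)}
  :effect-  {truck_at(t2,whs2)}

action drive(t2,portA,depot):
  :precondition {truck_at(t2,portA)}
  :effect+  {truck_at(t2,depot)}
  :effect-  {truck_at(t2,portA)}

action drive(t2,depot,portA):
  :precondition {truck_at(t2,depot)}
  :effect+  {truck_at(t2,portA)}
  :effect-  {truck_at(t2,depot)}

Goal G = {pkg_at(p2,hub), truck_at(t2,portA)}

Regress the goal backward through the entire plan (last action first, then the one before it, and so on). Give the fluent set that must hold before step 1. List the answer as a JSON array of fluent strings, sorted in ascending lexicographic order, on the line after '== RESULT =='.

Work backward from the goal:
  through step 3 (drive(t2,depot,portA)): drop {truck_at(t2,portA)}, keep {pkg_at(p2,hub)}, require {truck_at(t2,depot)}
    → {pkg_at(p2,hub), truck_at(t2,depot)}
  through step 2 (drive(t2,portA,depot)): drop {truck_at(t2,depot)}, keep {pkg_at(p2,hub)}, require {truck_at(t2,portA)}
    → {pkg_at(p2,hub), truck_at(t2,portA)}
  through step 1 (drive(t2,whs2,portA)): drop {truck_at(t2,portA)}, keep {pkg_at(p2,hub)}, require {truck_at(t2,whs2)}
    → {pkg_at(p2,hub), truck_at(t2,whs2)}

== RESULT ==
["pkg_at(p2,hub)", "truck_at(t2,whs2)"]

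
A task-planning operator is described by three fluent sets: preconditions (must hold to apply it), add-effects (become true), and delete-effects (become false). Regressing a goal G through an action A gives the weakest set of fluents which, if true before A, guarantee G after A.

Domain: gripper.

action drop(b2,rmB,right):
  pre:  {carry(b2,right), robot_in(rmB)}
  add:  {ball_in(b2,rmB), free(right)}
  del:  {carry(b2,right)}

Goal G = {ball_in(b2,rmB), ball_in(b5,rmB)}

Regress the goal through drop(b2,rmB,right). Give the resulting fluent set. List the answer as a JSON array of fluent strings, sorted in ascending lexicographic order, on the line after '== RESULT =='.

Regress:
  G ∩ del = {}  (empty — regression defined)
  G \ add = {ball_in(b2,rmB), ball_in(b5,rmB)} \ {ball_in(b2,rmB), free(right)} = {ball_in(b5,rmB)}
  ∪ pre   = {ball_in(b5,rmB)} ∪ {carry(b2,right), robot_in(rmB)}
          = {ball_in(b5,rmB), carry(b2,right), robot_in(rmB)}

== RESULT ==
["ball_in(b5,rmB)", "carry(b2,right)", "robot_in(rmB)"]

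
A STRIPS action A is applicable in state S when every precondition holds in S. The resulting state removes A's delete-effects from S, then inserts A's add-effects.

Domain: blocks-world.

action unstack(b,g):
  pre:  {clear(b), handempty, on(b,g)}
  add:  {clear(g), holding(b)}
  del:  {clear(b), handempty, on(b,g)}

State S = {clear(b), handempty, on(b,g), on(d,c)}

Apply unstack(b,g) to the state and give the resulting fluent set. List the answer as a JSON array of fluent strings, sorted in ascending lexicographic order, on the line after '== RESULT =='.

Compute (S \ del) ∪ add:
  pre ⊆ S: {clear(b), handempty, on(b,g)} ⊆ S  — applicable
  S \ del = {on(d,c)}
  ∪ add   = {clear(g), holding(b), on(d,c)}

== RESULT ==
["clear(g)", "holding(b)", "on(d,c)"]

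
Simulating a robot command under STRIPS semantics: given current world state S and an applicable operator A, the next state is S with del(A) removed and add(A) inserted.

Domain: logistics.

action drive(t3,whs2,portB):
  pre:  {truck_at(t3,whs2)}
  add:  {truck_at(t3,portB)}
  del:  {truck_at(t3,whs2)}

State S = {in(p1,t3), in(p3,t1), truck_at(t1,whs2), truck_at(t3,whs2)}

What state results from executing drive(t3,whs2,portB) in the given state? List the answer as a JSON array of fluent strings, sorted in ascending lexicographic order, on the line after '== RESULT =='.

Compute (S \ del) ∪ add:
  pre ⊆ S: {truck_at(t3,whs2)} ⊆ S  — applicable
  S \ del = {in(p1,t3), in(p3,t1), truck_at(t1,whs2)}
  ∪ add   = {in(p1,t3), in(p3,t1), truck_at(t1,whs2), truck_at(t3,portB)}

== RESULT ==
["in(p1,t3)", "in(p3,t1)", "truck_at(t1,whs2)", "truck_at(t3,portB)"]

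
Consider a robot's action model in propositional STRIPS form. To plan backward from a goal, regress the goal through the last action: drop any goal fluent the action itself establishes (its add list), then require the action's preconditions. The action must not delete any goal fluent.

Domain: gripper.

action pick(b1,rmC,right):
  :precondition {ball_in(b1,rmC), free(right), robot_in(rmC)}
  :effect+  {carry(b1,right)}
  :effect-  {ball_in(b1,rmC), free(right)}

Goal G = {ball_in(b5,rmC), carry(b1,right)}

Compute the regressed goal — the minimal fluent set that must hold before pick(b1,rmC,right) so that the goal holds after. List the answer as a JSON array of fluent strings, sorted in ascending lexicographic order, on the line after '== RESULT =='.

Compute (G \ add) ∪ pre:
  G ∩ del = {}  (empty — regression defined)
  G \ add = {ball_in(b5,rmC), carry(b1,right)} \ {carry(b1,right)} = {ball_in(b5,rmC)}
  ∪ pre   = {ball_in(b5,rmC)} ∪ {ball_in(b1,rmC), free(right), robot_in(rmC)}
          = {ball_in(b1,rmC), ball_in(b5,rmC), free(right), robot_in(rmC)}

== RESULT ==
["ball_in(b1,rmC)", "ball_in(b5,rmC)", "free(right)", "robot_in(rmC)"]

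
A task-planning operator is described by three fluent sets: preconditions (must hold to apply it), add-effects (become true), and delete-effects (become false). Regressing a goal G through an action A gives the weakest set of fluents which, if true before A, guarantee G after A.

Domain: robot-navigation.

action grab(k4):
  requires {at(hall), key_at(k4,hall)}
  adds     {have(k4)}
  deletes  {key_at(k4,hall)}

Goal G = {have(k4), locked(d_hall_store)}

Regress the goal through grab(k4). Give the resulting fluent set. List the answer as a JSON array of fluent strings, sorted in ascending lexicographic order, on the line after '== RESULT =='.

Regress:
  G ∩ del = {}  (empty — regression defined)
  G \ add = {have(k4), locked(d_hall_store)} \ {have(k4)} = {locked(d_hall_store)}
  ∪ pre   = {locked(d_hall_store)} ∪ {at(hall), key_at(k4,hall)}
          = {at(hall), key_at(k4,hall), locked(d_hall_store)}

== RESULT ==
["at(hall)", "key_at(k4,hall)", "locked(d_hall_store)"]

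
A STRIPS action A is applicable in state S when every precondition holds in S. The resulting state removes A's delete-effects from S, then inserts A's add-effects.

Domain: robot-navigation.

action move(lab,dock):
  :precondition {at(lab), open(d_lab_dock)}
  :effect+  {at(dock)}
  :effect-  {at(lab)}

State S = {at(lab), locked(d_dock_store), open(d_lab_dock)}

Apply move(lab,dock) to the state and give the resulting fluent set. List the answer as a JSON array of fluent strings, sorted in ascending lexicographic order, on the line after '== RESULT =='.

Compute (S \ del) ∪ add:
  pre ⊆ S: {at(lab), open(d_lab_dock)} ⊆ S  — applicable
  S \ del = {locked(d_dock_store), open(d_lab_dock)}
  ∪ add   = {at(dock), locked(d_dock_store), open(d_lab_dock)}

== RESULT ==
["at(dock)", "locked(d_dock_store)", "open(d_lab_dock)"]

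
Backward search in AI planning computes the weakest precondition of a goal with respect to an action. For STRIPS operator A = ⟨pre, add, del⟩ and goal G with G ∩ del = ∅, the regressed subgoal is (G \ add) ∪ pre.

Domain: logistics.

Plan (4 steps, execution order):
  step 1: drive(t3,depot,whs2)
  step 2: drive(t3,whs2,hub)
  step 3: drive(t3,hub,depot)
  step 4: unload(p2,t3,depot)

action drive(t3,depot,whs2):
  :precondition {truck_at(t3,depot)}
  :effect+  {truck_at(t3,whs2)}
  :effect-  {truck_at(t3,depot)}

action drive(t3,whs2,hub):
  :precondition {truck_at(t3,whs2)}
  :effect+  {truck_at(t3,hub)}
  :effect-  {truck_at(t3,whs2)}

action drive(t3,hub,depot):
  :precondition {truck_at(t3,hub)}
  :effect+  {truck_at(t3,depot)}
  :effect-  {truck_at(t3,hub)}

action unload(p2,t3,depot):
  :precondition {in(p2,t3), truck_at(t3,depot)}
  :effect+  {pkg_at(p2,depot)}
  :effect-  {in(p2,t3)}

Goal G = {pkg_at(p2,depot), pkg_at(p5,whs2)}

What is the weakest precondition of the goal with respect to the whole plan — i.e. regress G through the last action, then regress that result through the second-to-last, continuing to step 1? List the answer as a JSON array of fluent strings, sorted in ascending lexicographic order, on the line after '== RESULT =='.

Regress step by step:
  through step 4 (unload(p2,t3,depot)): drop {pkg_at(p2,depot)}, keep {pkg_at(p5,whs2)}, require {in(p2,t3), truck_at(t3,depot)}
    → {in(p2,t3), pkg_at(p5,whs2), truck_at(t3,depot)}
  through step 3 (drive(t3,hub,depot)): drop {truck_at(t3,depot)}, keep {in(p2,t3), pkg_at(p5,whs2)}, require {truck_at(t3,hub)}
    → {in(p2,t3), pkg_at(p5,whs2), truck_at(t3,hub)}
  through step 2 (drive(t3,whs2,hub)): drop {truck_at(t3,hub)}, keep {in(p2,t3), pkg_at(p5,whs2)}, require {truck_at(t3,whs2)}
    → {in(p2,t3), pkg_at(p5,whs2), truck_at(t3,whs2)}
  through step 1 (drive(t3,depot,whs2)): drop {truck_at(t3,whs2)}, keep {in(p2,t3), pkg_at(p5,whs2)}, require {truck_at(t3,depot)}
    → {in(p2,t3), pkg_at(p5,whs2), truck_at(t3,depot)}

== RESULT ==
["in(p2,t3)", "pkg_at(p5,whs2)", "truck_at(t3,depot)"]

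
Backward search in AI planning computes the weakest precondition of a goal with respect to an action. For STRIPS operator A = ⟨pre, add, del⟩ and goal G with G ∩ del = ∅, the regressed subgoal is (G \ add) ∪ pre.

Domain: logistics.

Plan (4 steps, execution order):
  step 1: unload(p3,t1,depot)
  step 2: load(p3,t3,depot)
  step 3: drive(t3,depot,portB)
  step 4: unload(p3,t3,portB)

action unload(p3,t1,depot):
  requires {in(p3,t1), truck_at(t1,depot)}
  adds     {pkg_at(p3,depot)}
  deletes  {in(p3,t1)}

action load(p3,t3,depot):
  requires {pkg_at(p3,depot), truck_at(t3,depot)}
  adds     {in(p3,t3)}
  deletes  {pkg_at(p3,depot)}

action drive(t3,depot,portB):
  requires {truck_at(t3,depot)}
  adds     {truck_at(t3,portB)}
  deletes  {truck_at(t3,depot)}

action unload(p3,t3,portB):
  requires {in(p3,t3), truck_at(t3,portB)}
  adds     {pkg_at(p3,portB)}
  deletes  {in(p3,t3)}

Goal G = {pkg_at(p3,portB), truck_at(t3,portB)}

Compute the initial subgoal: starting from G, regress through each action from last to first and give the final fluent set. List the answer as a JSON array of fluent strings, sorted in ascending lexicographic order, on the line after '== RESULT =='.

Regress step by step:
  through step 4 (unload(p3,t3,portB)): drop {pkg_at(p3,portB)}, keep {truck_at(t3,portB)}, require {in(p3,t3), truck_at(t3,portB)}
    → {in(p3,t3), truck_at(t3,portB)}
  through step 3 (drive(t3,depot,portB)): drop {truck_at(t3,portB)}, keep {in(p3,t3)}, require {truck_at(t3,depot)}
    → {in(p3,t3), truck_at(t3,depot)}
  through step 2 (load(p3,t3,depot)): drop {in(p3,t3)}, keep {truck_at(t3,depot)}, require {pkg_at(p3,depot), truck_at(t3,depot)}
    → {pkg_at(p3,depot), truck_at(t3,depot)}
  through step 1 (unload(p3,t1,depot)): drop {pkg_at(p3,depot)}, keep {truck_at(t3,depot)}, require {in(p3,t1), truck_at(t1,depot)}
    → {in(p3,t1), truck_at(t1,depot), truck_at(t3,depot)}

== RESULT ==
["in(p3,t1)", "truck_at(t1,depot)", "truck_at(t3,depot)"]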